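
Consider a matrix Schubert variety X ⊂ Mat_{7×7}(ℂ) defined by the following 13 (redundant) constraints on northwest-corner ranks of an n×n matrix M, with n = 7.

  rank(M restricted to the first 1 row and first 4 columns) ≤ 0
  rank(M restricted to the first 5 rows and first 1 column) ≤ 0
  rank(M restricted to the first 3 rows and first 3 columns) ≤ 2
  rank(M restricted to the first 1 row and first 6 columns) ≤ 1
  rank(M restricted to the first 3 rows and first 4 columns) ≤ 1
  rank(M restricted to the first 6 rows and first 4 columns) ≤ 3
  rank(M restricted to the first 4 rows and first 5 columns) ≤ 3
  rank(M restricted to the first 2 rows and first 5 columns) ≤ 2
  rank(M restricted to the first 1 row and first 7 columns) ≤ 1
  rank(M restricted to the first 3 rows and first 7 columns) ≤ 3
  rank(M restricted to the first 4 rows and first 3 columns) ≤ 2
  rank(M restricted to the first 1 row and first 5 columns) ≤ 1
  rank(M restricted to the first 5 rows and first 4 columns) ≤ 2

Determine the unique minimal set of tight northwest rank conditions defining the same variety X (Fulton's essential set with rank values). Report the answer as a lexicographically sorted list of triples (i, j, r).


Propagating the 13 rank bounds to every northwest block:

  row 1: 0  0  0  0  1  1  1
  row 2: 0  1  1  1  2  2  2
  row 3: 0  1  1  1  2  3  3
  row 4: 0  1  2  2  3  4  4
  row 5: 0  1  2  2  3  4  5
  row 6: 1  2  3  3  4  5  6
  row 7: 1  2  3  4  5  6  7

second differences of R give the permutation w = (5, 2, 6, 3, 7, 1, 4).

|D(w)|=11, |Ess(w)|=4:

[(1, 4, 0), (3, 4, 1), (5, 1, 0), (5, 4, 2)]


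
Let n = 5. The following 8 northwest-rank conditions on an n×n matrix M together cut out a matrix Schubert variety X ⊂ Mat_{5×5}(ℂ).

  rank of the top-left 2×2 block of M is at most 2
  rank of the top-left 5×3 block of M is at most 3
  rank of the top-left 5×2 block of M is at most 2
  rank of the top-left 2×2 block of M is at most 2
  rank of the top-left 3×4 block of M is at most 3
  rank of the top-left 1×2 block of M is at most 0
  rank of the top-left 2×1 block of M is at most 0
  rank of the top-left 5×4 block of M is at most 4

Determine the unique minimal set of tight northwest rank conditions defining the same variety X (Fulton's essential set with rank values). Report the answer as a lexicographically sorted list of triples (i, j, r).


Computing R[i][j] = min implied NW-rank bound (n=5, 8 conditions):

  i=1: 0  0  1  1  1
  i=2: 0  1  2  2  2
  i=3: 1  2  3  3  3
  i=4: 1  2  3  4  4
  i=5: 1  2  3  4  5

giving w = (3, 2, 1, 4, 5) via Δ²R.

2 SE-corners of the 3-cell Rothe diagram give Ess(w):

[(1, 2, 0), (2, 1, 0)]


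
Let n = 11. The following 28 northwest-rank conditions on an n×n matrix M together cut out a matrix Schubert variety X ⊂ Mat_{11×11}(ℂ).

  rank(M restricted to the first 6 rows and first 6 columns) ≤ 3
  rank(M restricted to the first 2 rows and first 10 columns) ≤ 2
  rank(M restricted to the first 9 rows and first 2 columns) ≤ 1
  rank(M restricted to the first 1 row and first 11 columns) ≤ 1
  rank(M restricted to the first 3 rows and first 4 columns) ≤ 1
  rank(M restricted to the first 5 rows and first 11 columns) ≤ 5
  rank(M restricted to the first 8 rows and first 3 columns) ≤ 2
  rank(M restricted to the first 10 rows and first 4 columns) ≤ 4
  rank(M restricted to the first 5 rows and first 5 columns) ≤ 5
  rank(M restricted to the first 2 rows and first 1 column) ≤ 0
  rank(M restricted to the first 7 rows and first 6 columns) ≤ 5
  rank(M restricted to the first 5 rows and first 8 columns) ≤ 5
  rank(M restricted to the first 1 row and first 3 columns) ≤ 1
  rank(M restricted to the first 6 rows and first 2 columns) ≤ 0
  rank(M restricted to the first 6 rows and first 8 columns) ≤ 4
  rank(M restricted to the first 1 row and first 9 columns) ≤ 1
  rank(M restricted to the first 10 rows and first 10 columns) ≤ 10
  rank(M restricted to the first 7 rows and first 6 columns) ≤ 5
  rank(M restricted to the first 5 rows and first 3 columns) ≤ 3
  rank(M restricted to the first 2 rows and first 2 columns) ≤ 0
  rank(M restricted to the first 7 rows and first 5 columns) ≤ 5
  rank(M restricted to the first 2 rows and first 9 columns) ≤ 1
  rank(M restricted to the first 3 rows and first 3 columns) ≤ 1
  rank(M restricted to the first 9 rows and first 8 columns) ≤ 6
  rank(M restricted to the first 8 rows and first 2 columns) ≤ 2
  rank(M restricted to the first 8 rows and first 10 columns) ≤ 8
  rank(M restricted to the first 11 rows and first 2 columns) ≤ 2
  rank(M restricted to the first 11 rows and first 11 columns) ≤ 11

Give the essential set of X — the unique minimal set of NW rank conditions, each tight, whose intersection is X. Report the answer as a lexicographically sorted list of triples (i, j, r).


Reconstructing r_w from the 28 given conditions:

  0 | 0 | 1 | 1 | 1 | 1 | 1 | 1 | 1 | 1 | 1
  0 | 0 | 1 | 1 | 1 | 1 | 1 | 1 | 1 | 2 | 2
  0 | 0 | 1 | 1 | 2 | 2 | 2 | 2 | 2 | 3 | 3
  0 | 0 | 1 | 2 | 3 | 3 | 3 | 3 | 3 | 4 | 4
  0 | 0 | 1 | 2 | 3 | 3 | 4 | 4 | 4 | 5 | 5
  0 | 0 | 1 | 2 | 3 | 3 | 4 | 4 | 5 | 6 | 6
  1 | 1 | 2 | 3 | 4 | 4 | 5 | 5 | 6 | 7 | 7
  1 | 1 | 2 | 3 | 4 | 5 | 6 | 6 | 7 | 8 | 8
  1 | 1 | 2 | 3 | 4 | 5 | 6 | 6 | 7 | 8 | 9
  1 | 2 | 3 | 4 | 5 | 6 | 7 | 7 | 8 | 9 | 10
  1 | 2 | 3 | 4 | 5 | 6 | 7 | 8 | 9 | 10 | 11

so w = (3, 10, 5, 4, 7, 9, 1, 6, 11, 2, 8).

D(w) has 25 cells with 7 SE-corners; essential set:

[(2, 9, 1), (3, 4, 1), (6, 2, 0), (6, 6, 3), (6, 8, 4), (9, 2, 1), (9, 8, 6)]


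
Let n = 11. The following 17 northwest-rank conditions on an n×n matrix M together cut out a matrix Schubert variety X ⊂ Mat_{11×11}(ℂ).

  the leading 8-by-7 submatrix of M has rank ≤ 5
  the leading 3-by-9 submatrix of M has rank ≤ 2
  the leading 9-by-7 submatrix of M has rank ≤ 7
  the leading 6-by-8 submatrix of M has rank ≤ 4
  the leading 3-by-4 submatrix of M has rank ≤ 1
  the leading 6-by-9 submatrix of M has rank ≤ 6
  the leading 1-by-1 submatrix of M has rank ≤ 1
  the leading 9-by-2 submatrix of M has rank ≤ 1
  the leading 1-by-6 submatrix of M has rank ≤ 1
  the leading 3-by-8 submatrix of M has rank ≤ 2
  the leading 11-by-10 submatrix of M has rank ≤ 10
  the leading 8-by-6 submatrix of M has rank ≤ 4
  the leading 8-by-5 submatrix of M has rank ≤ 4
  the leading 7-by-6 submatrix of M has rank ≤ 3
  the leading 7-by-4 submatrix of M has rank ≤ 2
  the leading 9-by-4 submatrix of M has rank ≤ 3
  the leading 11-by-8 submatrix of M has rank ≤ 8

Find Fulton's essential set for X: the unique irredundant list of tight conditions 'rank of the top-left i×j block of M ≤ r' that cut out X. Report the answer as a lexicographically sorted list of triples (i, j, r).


Propagating the 17 rank bounds to every northwest block:

  R[1]: 1 1 1 1 1 1 1 1 1 1 1
  R[2]: 1 1 1 1 2 2 2 2 2 2 2
  R[3]: 1 1 1 1 2 2 2 2 2 3 3
  R[4]: 1 1 2 2 3 3 3 3 3 4 4
  R[5]: 1 1 2 2 3 3 4 4 4 5 5
  R[6]: 1 1 2 2 3 3 4 4 5 6 6
  R[7]: 1 1 2 2 3 3 4 5 6 7 7
  R[8]: 1 1 2 3 4 4 5 6 7 8 8
  R[9]: 1 1 2 3 4 5 6 7 8 9 9
  R[10]: 1 2 3 4 5 6 7 8 9 10 10
  R[11]: 1 2 3 4 5 6 7 8 9 10 11

second differences of R give the permutation w = (1, 5, 10, 3, 7, 9, 8, 4, 6, 2, 11).

|D(w)|=23, |Ess(w)|=6:

[(3, 4, 1), (3, 9, 2), (6, 8, 4), (7, 4, 2), (7, 6, 3), (9, 2, 1)]


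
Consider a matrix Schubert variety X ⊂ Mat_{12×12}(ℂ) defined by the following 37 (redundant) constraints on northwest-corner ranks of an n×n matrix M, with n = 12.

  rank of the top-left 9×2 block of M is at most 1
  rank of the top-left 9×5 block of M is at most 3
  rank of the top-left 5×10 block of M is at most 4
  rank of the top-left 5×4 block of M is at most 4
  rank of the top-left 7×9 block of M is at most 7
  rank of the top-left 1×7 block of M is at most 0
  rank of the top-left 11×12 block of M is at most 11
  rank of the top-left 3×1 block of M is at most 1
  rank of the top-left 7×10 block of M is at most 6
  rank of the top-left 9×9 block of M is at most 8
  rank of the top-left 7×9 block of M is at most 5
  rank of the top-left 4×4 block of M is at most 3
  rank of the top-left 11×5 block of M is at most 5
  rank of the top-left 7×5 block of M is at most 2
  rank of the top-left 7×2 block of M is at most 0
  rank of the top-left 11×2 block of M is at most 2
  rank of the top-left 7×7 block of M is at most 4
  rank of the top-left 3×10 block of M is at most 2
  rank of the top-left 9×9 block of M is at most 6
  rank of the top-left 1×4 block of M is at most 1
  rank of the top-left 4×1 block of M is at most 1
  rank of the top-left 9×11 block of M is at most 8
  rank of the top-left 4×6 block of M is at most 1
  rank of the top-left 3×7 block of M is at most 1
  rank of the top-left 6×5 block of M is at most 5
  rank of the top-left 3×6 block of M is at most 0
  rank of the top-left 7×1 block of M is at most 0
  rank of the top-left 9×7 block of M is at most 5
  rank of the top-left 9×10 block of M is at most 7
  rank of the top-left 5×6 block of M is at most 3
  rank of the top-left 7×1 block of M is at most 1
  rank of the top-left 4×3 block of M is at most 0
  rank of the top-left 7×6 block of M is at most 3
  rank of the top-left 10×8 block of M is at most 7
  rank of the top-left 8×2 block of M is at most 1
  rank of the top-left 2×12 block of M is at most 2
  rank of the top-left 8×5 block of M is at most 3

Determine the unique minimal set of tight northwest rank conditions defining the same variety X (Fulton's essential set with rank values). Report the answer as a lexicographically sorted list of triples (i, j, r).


Rank table r_w(12×12) implied by the 37 constraints:

  R[1]: 0  0  0  0  0  0  0  1  1  1  1  1
  R[2]: 0  0  0  0  0  0  1  2  2  2  2  2
  R[3]: 0  0  0  0  0  0  1  2  2  2  3  3
  R[4]: 0  0  0  1  1  1  2  3  3  3  4  4
  R[5]: 0  0  1  2  2  2  3  4  4  4  5  5
  R[6]: 0  0  1  2  2  3  4  5  5  5  6  6
  R[7]: 0  0  1  2  2  3  4  5  5  6  7  7
  R[8]: 1  1  2  3  3  4  5  6  6  7  8  8
  R[9]: 1  1  2  3  3  4  5  6  6  7  8  9
  R[10]: 1  2  3  4  4  5  6  7  7  8  9  10
  R[11]: 1  2  3  4  5  6  7  8  8  9  10  11
  R[12]: 1  2  3  4  5  6  7  8  9  10  11  12

hence w(1..12) = (8, 7, 11, 4, 3, 6, 10, 1, 12, 2, 5, 9).

Fulton essential set (10 of the 36 Rothe cells):

[(1, 7, 0), (3, 6, 0), (3, 10, 2), (4, 3, 0), (7, 2, 0), (7, 5, 2), (7, 9, 5), (9, 2, 1), (9, 5, 3), (9, 9, 6)]


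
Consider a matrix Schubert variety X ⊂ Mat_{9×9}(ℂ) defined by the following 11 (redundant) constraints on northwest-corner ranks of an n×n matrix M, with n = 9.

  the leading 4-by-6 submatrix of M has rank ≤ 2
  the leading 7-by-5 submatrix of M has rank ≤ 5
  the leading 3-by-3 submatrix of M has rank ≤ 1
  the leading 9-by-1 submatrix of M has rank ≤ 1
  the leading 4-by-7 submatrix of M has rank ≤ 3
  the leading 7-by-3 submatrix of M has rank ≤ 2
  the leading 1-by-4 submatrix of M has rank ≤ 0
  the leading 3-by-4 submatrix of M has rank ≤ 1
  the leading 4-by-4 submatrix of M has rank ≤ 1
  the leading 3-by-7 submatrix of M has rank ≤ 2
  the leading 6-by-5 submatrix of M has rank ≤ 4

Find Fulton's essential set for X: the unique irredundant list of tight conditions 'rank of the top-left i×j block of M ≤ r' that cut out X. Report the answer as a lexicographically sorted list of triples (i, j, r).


Computing R[i][j] = min implied NW-rank bound (n=9, 11 conditions):

  0 | 0 | 0 | 0 | 1 | 1 | 1 | 1 | 1
  1 | 1 | 1 | 1 | 2 | 2 | 2 | 2 | 2
  1 | 1 | 1 | 1 | 2 | 2 | 2 | 3 | 3
  1 | 1 | 1 | 1 | 2 | 2 | 3 | 4 | 4
  1 | 2 | 2 | 2 | 3 | 3 | 4 | 5 | 5
  1 | 2 | 2 | 3 | 4 | 4 | 5 | 6 | 6
  1 | 2 | 2 | 3 | 4 | 5 | 6 | 7 | 7
  1 | 2 | 3 | 4 | 5 | 6 | 7 | 8 | 8
  1 | 2 | 3 | 4 | 5 | 6 | 7 | 8 | 9

second differences of R give the permutation w = (5, 1, 8, 7, 2, 4, 6, 3, 9).

D(w) has 15 cells with 5 SE-corners; essential set:

[(1, 4, 0), (3, 7, 2), (4, 4, 1), (4, 6, 2), (7, 3, 2)]


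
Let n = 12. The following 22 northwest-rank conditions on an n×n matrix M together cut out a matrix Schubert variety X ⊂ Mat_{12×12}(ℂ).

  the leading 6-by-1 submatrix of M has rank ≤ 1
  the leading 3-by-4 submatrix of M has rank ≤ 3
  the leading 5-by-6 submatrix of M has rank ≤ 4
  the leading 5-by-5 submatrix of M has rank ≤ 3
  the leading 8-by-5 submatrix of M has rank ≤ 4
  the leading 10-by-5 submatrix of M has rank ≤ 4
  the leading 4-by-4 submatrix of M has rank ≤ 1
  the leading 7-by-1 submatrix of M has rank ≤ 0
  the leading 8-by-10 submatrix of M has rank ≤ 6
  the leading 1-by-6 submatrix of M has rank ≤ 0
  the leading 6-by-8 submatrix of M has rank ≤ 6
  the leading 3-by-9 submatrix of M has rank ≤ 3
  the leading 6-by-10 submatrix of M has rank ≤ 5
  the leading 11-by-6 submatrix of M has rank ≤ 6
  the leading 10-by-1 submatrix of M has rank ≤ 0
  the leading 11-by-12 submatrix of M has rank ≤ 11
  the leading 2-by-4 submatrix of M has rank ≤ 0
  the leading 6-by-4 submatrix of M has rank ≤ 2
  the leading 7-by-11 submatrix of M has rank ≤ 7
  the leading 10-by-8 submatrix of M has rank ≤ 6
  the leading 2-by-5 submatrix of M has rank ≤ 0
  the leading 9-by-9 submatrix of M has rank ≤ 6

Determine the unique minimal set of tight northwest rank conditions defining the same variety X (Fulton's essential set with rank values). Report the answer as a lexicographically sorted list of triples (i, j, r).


Propagating the 22 rank bounds to every northwest block:

  0 0 0 0 0 0 1 1 1 1 1 1
  0 0 0 0 0 1 2 2 2 2 2 2
  0 1 1 1 1 2 3 3 3 3 3 3
  0 1 1 1 2 3 4 4 4 4 4 4
  0 1 2 2 3 4 5 5 5 5 5 5
  0 1 2 2 3 4 5 5 5 5 6 6
  0 1 2 3 4 5 6 6 6 6 7 7
  0 1 2 3 4 5 6 6 6 6 7 8
  0 1 2 3 4 5 6 6 6 7 8 9
  0 1 2 3 4 5 6 6 7 8 9 10
  1 2 3 4 5 6 7 7 8 9 10 11
  1 2 3 4 5 6 7 8 9 10 11 12

second differences of R give the permutation w = (7, 6, 2, 5, 3, 11, 4, 12, 10, 9, 1, 8).

|D(w)|=31, |Ess(w)|=9:

[(1, 6, 0), (2, 5, 0), (4, 4, 1), (6, 4, 2), (6, 10, 5), (8, 10, 6), (9, 9, 6), (10, 1, 0), (10, 8, 6)]


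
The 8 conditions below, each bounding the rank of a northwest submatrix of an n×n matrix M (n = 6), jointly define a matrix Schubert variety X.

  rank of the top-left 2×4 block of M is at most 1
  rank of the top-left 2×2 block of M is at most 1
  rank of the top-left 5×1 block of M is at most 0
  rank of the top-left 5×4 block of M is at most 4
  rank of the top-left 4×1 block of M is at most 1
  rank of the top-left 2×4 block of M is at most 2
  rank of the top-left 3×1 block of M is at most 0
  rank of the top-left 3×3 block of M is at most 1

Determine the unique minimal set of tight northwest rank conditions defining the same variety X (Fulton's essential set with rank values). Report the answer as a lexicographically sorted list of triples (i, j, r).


Propagating the 8 rank bounds to every northwest block:

  i=1: 0  1  1  1  1  1
  i=2: 0  1  1  1  2  2
  i=3: 0  1  1  2  3  3
  i=4: 0  1  2  3  4  4
  i=5: 0  1  2  3  4  5
  i=6: 1  2  3  4  5  6

second differences of R give the permutation w = (2, 5, 4, 3, 6, 1).

ℓ(w)=8; the 3 essential cells (i,j,r):

[(2, 4, 1), (3, 3, 1), (5, 1, 0)]


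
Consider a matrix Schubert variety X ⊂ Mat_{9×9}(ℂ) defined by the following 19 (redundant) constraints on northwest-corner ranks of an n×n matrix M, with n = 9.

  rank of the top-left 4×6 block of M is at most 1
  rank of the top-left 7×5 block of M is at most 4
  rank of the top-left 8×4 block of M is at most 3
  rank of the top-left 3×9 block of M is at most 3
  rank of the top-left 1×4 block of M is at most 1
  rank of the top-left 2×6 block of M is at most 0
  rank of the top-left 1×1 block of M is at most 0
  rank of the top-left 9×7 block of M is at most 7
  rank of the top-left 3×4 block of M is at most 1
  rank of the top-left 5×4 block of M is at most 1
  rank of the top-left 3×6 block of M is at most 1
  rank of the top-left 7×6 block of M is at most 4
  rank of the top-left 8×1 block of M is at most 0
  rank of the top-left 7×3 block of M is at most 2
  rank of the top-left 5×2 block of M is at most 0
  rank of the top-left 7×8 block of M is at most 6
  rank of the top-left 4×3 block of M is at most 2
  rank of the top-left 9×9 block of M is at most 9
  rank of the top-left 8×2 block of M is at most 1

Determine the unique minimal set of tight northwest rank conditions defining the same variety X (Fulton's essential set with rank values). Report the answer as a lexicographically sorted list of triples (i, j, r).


Rank table r_w(9×9) implied by the 19 constraints:

  R[1]: 0 | 0 | 0 | 0 | 0 | 0 | 1 | 1 | 1
  R[2]: 0 | 0 | 0 | 0 | 0 | 0 | 1 | 2 | 2
  R[3]: 0 | 0 | 1 | 1 | 1 | 1 | 2 | 3 | 3
  R[4]: 0 | 0 | 1 | 1 | 1 | 1 | 2 | 3 | 4
  R[5]: 0 | 0 | 1 | 1 | 2 | 2 | 3 | 4 | 5
  R[6]: 0 | 1 | 2 | 2 | 3 | 3 | 4 | 5 | 6
  R[7]: 0 | 1 | 2 | 3 | 4 | 4 | 5 | 6 | 7
  R[8]: 0 | 1 | 2 | 3 | 4 | 5 | 6 | 7 | 8
  R[9]: 1 | 2 | 3 | 4 | 5 | 6 | 7 | 8 | 9

giving w = (7, 8, 3, 9, 5, 2, 4, 6, 1) via Δ²R.

Fulton essential set (5 of the 25 Rothe cells):

[(2, 6, 0), (4, 6, 1), (5, 2, 0), (5, 4, 1), (8, 1, 0)]


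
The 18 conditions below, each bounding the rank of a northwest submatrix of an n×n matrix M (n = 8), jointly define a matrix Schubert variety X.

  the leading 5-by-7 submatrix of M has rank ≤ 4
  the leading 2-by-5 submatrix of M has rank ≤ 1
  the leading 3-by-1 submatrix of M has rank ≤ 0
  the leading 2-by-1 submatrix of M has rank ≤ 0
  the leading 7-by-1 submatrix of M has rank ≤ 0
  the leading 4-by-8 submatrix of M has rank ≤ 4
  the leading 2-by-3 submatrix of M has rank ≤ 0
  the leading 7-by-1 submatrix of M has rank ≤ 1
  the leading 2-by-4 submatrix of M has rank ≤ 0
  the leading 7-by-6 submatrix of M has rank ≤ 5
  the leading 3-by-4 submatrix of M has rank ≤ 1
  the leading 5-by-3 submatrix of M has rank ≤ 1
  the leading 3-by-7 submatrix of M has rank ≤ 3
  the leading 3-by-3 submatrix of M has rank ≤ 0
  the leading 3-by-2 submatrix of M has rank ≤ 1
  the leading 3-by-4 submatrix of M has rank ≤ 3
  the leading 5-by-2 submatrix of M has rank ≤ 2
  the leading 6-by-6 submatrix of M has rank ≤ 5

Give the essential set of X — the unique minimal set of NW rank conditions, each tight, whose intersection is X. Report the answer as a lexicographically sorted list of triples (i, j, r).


Reconstructing r_w from the 18 given conditions:

  R[1]: 0 | 0 | 0 | 0 | 1 | 1 | 1 | 1
  R[2]: 0 | 0 | 0 | 0 | 1 | 2 | 2 | 2
  R[3]: 0 | 0 | 0 | 1 | 2 | 3 | 3 | 3
  R[4]: 0 | 1 | 1 | 2 | 3 | 4 | 4 | 4
  R[5]: 0 | 1 | 1 | 2 | 3 | 4 | 4 | 5
  R[6]: 0 | 1 | 2 | 3 | 4 | 5 | 5 | 6
  R[7]: 0 | 1 | 2 | 3 | 4 | 5 | 6 | 7
  R[8]: 1 | 2 | 3 | 4 | 5 | 6 | 7 | 8

giving w = (5, 6, 4, 2, 8, 3, 7, 1) via Δ²R.

ℓ(w)=17; the 5 essential cells (i,j,r):

[(2, 4, 0), (3, 3, 0), (5, 3, 1), (5, 7, 4), (7, 1, 0)]


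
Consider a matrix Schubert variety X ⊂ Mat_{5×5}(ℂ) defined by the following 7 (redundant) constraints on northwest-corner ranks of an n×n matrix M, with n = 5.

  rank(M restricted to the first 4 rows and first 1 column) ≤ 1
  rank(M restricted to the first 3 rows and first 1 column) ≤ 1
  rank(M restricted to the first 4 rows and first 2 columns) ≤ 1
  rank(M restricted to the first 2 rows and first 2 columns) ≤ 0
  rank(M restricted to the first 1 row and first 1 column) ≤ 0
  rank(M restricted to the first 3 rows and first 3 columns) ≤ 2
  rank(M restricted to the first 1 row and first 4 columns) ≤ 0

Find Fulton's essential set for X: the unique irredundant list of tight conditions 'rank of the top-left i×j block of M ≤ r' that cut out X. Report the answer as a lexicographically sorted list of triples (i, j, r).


Rank table r_w(5×5) implied by the 7 constraints:

  row 1: 0, 0, 0, 0, 1
  row 2: 0, 0, 1, 1, 2
  row 3: 1, 1, 2, 2, 3
  row 4: 1, 1, 2, 3, 4
  row 5: 1, 2, 3, 4, 5

giving w = (5, 3, 1, 4, 2) via Δ²R.

Rothe diagram D(w) (7 cells), 3 SE-corners (essential conditions):

[(1, 4, 0), (2, 2, 0), (4, 2, 1)]


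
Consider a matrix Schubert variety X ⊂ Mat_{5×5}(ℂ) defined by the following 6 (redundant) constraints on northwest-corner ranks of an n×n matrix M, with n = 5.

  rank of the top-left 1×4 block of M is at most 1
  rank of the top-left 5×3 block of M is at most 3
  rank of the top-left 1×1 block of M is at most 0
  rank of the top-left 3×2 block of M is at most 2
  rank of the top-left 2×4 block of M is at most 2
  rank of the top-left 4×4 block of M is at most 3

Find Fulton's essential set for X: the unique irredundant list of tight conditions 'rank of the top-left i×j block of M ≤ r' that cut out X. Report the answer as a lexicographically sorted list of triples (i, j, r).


Propagating the 6 rank bounds to every northwest block:

  R[1]: 0 1 1 1 1
  R[2]: 1 2 2 2 2
  R[3]: 1 2 3 3 3
  R[4]: 1 2 3 3 4
  R[5]: 1 2 3 4 5

giving w = (2, 1, 3, 5, 4) via Δ²R.

D(w) has 2 cells with 2 SE-corners; essential set:

[(1, 1, 0), (4, 4, 3)]


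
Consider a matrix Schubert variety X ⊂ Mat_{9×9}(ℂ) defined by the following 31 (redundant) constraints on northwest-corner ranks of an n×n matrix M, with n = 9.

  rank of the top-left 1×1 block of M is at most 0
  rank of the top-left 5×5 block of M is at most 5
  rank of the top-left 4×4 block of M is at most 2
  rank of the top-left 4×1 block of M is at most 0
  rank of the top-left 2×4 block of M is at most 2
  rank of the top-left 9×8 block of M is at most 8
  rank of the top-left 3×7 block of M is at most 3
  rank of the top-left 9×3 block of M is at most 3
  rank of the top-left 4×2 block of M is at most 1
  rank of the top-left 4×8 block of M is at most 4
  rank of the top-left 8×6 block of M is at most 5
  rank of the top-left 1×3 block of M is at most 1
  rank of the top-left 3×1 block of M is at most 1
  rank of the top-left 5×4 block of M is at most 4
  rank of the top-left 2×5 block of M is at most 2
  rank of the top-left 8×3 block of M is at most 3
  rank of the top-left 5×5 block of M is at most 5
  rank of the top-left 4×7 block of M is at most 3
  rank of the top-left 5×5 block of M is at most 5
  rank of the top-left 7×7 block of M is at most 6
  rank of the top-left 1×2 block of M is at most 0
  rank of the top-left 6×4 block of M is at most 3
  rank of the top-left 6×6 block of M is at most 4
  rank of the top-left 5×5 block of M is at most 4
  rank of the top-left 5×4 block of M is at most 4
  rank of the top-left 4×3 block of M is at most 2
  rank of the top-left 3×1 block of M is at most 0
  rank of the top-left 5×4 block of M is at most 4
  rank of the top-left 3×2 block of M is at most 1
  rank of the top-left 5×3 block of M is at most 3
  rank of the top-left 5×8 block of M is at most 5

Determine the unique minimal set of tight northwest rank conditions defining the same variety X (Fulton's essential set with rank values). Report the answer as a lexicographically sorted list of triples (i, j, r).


Computing R[i][j] = min implied NW-rank bound (n=9, 31 conditions):

  0  0  1  1  1  1  1  1  1
  0  1  2  2  2  2  2  2  2
  0  1  2  2  3  3  3  3  3
  0  1  2  2  3  3  3  4  4
  1  2  3  3  4  4  4  5  5
  1  2  3  3  4  4  5  6  6
  1  2  3  4  5  5  6  7  7
  1  2  3  4  5  5  6  7  8
  1  2  3  4  5  6  7  8  9

giving w = (3, 2, 5, 8, 1, 7, 4, 9, 6) via Δ²R.

D(w) has 12 cells with 7 SE-corners; essential set:

[(1, 2, 0), (4, 1, 0), (4, 4, 2), (4, 7, 3), (6, 4, 3), (6, 6, 4), (8, 6, 5)]


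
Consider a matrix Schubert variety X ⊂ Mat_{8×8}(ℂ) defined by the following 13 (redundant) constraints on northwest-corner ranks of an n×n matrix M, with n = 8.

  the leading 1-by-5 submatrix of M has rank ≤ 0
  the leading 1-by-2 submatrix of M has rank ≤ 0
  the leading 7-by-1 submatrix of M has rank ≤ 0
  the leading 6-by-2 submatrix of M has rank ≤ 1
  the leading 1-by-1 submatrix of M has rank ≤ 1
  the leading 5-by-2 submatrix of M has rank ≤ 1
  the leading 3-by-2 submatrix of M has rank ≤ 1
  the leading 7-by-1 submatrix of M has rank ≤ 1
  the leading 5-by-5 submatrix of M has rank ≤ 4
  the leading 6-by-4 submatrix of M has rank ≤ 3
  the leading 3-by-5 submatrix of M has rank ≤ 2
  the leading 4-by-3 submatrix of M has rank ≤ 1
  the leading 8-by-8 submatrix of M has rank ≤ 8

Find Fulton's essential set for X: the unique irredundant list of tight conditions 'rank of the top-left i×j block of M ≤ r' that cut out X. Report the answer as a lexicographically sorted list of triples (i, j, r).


Rank table r_w(8×8) implied by the 13 constraints:

  R[1]: 0 | 0 | 0 | 0 | 0 | 1 | 1 | 1
  R[2]: 0 | 1 | 1 | 1 | 1 | 2 | 2 | 2
  R[3]: 0 | 1 | 1 | 2 | 2 | 3 | 3 | 3
  R[4]: 0 | 1 | 1 | 2 | 3 | 4 | 4 | 4
  R[5]: 0 | 1 | 2 | 3 | 4 | 5 | 5 | 5
  R[6]: 0 | 1 | 2 | 3 | 4 | 5 | 6 | 6
  R[7]: 0 | 1 | 2 | 3 | 4 | 5 | 6 | 7
  R[8]: 1 | 2 | 3 | 4 | 5 | 6 | 7 | 8

the unique w with this rank table is (6, 2, 4, 5, 3, 7, 8, 1).

Rothe diagram D(w) (13 cells), 3 SE-corners (essential conditions):

[(1, 5, 0), (4, 3, 1), (7, 1, 0)]


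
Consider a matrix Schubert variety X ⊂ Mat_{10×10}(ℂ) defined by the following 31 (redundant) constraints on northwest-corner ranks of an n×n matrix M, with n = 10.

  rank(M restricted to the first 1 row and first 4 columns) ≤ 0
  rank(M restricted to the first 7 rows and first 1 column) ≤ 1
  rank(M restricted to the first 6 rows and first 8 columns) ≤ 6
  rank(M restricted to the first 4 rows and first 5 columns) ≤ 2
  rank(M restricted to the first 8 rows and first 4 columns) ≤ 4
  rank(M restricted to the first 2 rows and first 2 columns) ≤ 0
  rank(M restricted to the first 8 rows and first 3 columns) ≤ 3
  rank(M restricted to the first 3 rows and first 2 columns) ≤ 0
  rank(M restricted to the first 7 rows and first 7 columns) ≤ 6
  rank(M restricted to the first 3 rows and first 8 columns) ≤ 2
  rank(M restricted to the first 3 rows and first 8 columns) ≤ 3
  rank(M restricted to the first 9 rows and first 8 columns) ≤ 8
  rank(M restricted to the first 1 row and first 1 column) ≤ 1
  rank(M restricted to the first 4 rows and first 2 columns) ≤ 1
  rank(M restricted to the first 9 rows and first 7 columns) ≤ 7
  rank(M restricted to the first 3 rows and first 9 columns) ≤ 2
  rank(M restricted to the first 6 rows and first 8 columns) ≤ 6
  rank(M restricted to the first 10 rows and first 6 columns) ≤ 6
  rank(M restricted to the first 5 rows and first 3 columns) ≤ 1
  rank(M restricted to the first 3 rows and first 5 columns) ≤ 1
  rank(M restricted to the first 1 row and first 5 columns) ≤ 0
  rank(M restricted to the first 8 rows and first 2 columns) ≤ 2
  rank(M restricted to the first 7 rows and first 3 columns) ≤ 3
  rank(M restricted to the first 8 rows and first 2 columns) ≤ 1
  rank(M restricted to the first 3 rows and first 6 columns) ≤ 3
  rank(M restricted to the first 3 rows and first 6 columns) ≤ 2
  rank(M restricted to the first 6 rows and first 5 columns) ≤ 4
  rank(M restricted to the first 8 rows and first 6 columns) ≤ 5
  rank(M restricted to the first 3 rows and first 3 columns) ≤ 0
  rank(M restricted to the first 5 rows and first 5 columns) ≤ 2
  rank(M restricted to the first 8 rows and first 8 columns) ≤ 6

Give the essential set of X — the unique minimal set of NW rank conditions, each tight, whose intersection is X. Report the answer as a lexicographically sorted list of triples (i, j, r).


Rank table r_w(10×10) implied by the 31 constraints:

  row 1: 0, 0, 0, 0, 0, 1, 1, 1, 1, 1
  row 2: 0, 0, 0, 1, 1, 2, 2, 2, 2, 2
  row 3: 0, 0, 0, 1, 1, 2, 2, 2, 2, 3
  row 4: 1, 1, 1, 2, 2, 3, 3, 3, 3, 4
  row 5: 1, 1, 1, 2, 2, 3, 4, 4, 4, 5
  row 6: 1, 1, 2, 3, 3, 4, 5, 5, 5, 6
  row 7: 1, 1, 2, 3, 4, 5, 6, 6, 6, 7
  row 8: 1, 1, 2, 3, 4, 5, 6, 6, 7, 8
  row 9: 1, 2, 3, 4, 5, 6, 7, 7, 8, 9
  row 10: 1, 2, 3, 4, 5, 6, 7, 8, 9, 10

the unique w with this rank table is (6, 4, 10, 1, 7, 3, 5, 9, 2, 8).

Rothe diagram D(w) (22 cells), 8 SE-corners (essential conditions):

[(1, 5, 0), (3, 3, 0), (3, 5, 1), (3, 9, 2), (5, 3, 1), (5, 5, 2), (8, 2, 1), (8, 8, 6)]


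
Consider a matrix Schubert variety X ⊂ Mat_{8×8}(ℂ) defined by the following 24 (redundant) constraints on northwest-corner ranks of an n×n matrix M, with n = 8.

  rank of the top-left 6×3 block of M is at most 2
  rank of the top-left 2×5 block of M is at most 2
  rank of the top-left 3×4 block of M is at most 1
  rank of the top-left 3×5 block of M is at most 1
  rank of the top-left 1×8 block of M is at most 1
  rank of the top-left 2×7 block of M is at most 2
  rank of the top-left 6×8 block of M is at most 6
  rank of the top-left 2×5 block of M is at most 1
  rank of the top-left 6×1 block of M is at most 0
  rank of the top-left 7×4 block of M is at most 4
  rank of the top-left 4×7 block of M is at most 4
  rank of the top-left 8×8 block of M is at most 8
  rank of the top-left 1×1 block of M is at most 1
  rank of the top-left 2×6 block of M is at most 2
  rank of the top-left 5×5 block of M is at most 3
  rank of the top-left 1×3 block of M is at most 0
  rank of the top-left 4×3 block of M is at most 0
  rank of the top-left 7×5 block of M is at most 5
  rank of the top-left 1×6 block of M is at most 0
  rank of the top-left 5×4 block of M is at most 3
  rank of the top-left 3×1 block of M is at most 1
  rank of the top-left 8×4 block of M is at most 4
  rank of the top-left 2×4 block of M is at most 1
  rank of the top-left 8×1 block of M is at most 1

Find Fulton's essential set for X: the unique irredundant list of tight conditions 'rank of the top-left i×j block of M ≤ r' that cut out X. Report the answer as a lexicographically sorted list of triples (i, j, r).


Rank table r_w(8×8) implied by the 24 constraints:

  0, 0, 0, 0, 0, 0, 1, 1
  0, 0, 0, 1, 1, 1, 2, 2
  0, 0, 0, 1, 1, 2, 3, 3
  0, 0, 0, 1, 2, 3, 4, 4
  0, 1, 1, 2, 3, 4, 5, 5
  0, 1, 2, 3, 4, 5, 6, 6
  1, 2, 3, 4, 5, 6, 7, 7
  1, 2, 3, 4, 5, 6, 7, 8

so w = (7, 4, 6, 5, 2, 3, 1, 8).

4 SE-corners of the 18-cell Rothe diagram give Ess(w):

[(1, 6, 0), (3, 5, 1), (4, 3, 0), (6, 1, 0)]


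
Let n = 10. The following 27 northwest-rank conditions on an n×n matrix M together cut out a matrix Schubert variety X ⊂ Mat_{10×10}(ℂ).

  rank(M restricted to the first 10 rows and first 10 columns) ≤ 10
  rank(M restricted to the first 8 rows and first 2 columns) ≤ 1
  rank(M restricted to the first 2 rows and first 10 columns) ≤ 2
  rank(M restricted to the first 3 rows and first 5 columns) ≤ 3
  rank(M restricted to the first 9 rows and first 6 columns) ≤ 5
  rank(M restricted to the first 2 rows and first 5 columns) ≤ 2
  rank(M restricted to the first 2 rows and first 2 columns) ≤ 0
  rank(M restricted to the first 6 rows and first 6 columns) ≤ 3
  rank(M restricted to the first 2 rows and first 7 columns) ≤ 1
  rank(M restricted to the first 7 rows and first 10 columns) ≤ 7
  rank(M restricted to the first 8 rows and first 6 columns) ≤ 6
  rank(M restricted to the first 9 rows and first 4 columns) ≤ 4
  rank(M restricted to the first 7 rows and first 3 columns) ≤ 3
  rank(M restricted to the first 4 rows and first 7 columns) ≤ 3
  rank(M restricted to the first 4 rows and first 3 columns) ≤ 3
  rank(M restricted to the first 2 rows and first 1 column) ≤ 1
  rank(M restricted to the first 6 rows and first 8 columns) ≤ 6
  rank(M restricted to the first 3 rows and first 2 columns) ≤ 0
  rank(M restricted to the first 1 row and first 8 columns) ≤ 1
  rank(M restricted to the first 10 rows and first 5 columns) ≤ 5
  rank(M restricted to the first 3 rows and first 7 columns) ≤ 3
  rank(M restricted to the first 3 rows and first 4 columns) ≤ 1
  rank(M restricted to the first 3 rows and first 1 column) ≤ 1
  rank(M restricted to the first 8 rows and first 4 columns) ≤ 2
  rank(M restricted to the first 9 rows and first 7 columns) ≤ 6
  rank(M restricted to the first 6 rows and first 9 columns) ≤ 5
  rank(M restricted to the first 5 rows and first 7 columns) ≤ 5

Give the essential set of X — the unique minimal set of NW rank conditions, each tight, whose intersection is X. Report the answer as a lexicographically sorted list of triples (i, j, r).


Propagating the 27 rank bounds to every northwest block:

  R[1]: 0, 0, 1, 1, 1, 1, 1, 1, 1, 1
  R[2]: 0, 0, 1, 1, 1, 1, 1, 2, 2, 2
  R[3]: 0, 0, 1, 1, 2, 2, 2, 3, 3, 3
  R[4]: 1, 1, 2, 2, 3, 3, 3, 4, 4, 4
  R[5]: 1, 1, 2, 2, 3, 3, 4, 5, 5, 5
  R[6]: 1, 1, 2, 2, 3, 3, 4, 5, 5, 6
  R[7]: 1, 1, 2, 2, 3, 4, 5, 6, 6, 7
  R[8]: 1, 1, 2, 2, 3, 4, 5, 6, 7, 8
  R[9]: 1, 2, 3, 3, 4, 5, 6, 7, 8, 9
  R[10]: 1, 2, 3, 4, 5, 6, 7, 8, 9, 10

so w = (3, 8, 5, 1, 7, 10, 6, 9, 2, 4).

7 SE-corners of the 22-cell Rothe diagram give Ess(w):

[(2, 7, 1), (3, 2, 0), (3, 4, 1), (6, 6, 3), (6, 9, 5), (8, 2, 1), (8, 4, 2)]


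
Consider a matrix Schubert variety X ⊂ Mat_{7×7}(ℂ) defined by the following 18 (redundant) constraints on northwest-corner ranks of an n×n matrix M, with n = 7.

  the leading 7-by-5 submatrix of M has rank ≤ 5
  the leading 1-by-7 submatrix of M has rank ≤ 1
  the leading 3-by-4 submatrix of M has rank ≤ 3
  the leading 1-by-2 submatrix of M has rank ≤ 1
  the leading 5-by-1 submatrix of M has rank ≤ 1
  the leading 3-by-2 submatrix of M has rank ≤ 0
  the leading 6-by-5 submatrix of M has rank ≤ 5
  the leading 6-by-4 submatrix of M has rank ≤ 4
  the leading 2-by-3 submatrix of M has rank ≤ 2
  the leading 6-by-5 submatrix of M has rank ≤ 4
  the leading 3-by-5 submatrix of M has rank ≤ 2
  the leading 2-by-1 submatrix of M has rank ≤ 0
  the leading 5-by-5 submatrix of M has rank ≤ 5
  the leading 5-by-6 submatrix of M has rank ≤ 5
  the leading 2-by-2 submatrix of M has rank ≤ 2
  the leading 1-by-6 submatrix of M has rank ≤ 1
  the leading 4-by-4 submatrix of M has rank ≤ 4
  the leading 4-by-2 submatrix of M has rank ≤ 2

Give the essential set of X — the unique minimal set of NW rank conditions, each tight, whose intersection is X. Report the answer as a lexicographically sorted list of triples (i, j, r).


Reconstructing r_w from the 18 given conditions:

  R[1]: 0 | 0 | 1 | 1 | 1 | 1 | 1
  R[2]: 0 | 0 | 1 | 2 | 2 | 2 | 2
  R[3]: 0 | 0 | 1 | 2 | 2 | 3 | 3
  R[4]: 1 | 1 | 2 | 3 | 3 | 4 | 4
  R[5]: 1 | 2 | 3 | 4 | 4 | 5 | 5
  R[6]: 1 | 2 | 3 | 4 | 4 | 5 | 6
  R[7]: 1 | 2 | 3 | 4 | 5 | 6 | 7

so w = (3, 4, 6, 1, 2, 7, 5).

ℓ(w)=8; the 3 essential cells (i,j,r):

[(3, 2, 0), (3, 5, 2), (6, 5, 4)]


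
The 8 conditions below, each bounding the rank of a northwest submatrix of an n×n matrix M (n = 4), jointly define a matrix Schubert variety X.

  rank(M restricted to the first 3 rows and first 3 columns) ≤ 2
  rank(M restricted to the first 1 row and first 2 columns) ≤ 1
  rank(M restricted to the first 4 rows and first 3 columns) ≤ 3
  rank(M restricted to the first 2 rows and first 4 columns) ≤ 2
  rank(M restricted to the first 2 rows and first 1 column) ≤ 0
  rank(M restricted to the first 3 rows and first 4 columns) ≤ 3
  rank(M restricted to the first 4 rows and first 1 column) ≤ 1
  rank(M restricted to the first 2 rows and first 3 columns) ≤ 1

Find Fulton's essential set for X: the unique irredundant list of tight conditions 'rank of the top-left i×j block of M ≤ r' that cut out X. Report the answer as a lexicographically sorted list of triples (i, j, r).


Computing R[i][j] = min implied NW-rank bound (n=4, 8 conditions):

  R[1]: 0 1 1 1
  R[2]: 0 1 1 2
  R[3]: 1 2 2 3
  R[4]: 1 2 3 4

reading off 1-entries of Δ²R: w = (2, 4, 1, 3).

D(w) has 3 cells with 2 SE-corners; essential set:

[(2, 1, 0), (2, 3, 1)]


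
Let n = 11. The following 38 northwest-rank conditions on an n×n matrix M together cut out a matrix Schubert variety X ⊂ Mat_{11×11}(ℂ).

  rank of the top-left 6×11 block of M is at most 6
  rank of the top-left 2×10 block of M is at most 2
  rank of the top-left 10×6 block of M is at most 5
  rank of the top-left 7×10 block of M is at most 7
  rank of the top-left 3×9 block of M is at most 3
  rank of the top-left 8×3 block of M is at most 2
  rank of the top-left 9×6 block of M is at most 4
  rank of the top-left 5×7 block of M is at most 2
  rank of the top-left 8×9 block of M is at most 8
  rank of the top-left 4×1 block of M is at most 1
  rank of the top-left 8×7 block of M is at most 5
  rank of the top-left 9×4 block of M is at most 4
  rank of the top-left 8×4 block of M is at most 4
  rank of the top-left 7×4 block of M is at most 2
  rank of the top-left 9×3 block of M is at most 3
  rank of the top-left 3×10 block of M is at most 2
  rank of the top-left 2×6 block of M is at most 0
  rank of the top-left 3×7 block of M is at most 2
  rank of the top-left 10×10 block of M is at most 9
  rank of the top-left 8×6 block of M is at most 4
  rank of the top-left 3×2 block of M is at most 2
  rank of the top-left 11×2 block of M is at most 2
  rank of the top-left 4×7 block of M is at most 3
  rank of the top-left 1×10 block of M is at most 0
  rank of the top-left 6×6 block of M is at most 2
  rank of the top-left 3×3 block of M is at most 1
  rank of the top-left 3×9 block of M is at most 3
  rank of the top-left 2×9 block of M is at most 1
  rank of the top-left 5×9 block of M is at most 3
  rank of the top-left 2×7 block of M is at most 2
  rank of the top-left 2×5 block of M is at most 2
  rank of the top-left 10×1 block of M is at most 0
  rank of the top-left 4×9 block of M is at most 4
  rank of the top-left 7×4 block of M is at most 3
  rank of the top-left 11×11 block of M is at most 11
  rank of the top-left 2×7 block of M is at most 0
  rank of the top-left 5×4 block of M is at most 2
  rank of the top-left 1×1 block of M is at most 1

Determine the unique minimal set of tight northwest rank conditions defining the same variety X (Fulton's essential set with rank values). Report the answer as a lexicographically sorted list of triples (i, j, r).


The tightest implied rank at each (i,j), from the 38 conditions:

  0 | 0 | 0 | 0 | 0 | 0 | 0 | 0 | 0 | 0 | 1
  0 | 0 | 0 | 0 | 0 | 0 | 0 | 1 | 1 | 1 | 2
  0 | 1 | 1 | 1 | 1 | 1 | 1 | 2 | 2 | 2 | 3
  0 | 1 | 2 | 2 | 2 | 2 | 2 | 3 | 3 | 3 | 4
  0 | 1 | 2 | 2 | 2 | 2 | 2 | 3 | 3 | 4 | 5
  0 | 1 | 2 | 2 | 2 | 2 | 3 | 4 | 4 | 5 | 6
  0 | 1 | 2 | 2 | 3 | 3 | 4 | 5 | 5 | 6 | 7
  0 | 1 | 2 | 3 | 4 | 4 | 5 | 6 | 6 | 7 | 8
  0 | 1 | 2 | 3 | 4 | 4 | 5 | 6 | 7 | 8 | 9
  0 | 1 | 2 | 3 | 4 | 5 | 6 | 7 | 8 | 9 | 10
  1 | 2 | 3 | 4 | 5 | 6 | 7 | 8 | 9 | 10 | 11

the unique w with this rank table is (11, 8, 2, 3, 10, 7, 5, 4, 9, 6, 1).

D(w) has 35 cells with 8 SE-corners; essential set:

[(1, 10, 0), (2, 7, 0), (5, 7, 2), (5, 9, 3), (6, 6, 2), (7, 4, 2), (9, 6, 4), (10, 1, 0)]


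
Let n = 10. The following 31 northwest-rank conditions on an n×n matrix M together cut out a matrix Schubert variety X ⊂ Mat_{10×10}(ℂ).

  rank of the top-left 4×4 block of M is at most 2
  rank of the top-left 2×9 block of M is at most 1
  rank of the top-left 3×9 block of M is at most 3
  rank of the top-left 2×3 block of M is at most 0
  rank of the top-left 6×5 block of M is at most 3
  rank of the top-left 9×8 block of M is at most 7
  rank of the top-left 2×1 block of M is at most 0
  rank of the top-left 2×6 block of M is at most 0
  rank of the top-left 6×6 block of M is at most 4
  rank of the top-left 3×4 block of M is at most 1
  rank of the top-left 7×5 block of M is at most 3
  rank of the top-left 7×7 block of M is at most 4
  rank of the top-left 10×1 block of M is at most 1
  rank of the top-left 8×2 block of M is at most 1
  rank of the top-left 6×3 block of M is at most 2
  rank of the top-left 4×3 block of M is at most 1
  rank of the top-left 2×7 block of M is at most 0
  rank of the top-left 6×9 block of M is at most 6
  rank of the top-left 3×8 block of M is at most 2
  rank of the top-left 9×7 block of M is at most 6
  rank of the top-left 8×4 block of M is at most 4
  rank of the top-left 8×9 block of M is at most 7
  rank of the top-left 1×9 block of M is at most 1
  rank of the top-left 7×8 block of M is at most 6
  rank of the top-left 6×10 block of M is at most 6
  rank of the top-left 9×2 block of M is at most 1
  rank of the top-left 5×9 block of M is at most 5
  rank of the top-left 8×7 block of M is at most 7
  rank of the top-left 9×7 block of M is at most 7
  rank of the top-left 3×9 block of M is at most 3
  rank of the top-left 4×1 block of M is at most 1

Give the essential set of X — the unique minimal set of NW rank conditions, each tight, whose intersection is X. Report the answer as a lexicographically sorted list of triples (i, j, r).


Computing R[i][j] = min implied NW-rank bound (n=10, 31 conditions):

  i=1: 0, 0, 0, 0, 0, 0, 0, 1, 1, 1
  i=2: 0, 0, 0, 0, 0, 0, 0, 1, 1, 2
  i=3: 1, 1, 1, 1, 1, 1, 1, 2, 2, 3
  i=4: 1, 1, 1, 2, 2, 2, 2, 3, 3, 4
  i=5: 1, 1, 2, 3, 3, 3, 3, 4, 4, 5
  i=6: 1, 1, 2, 3, 3, 4, 4, 5, 5, 6
  i=7: 1, 1, 2, 3, 3, 4, 4, 5, 6, 7
  i=8: 1, 1, 2, 3, 4, 5, 5, 6, 7, 8
  i=9: 1, 1, 2, 3, 4, 5, 6, 7, 8, 9
  i=10: 1, 2, 3, 4, 5, 6, 7, 8, 9, 10

the unique w with this rank table is (8, 10, 1, 4, 3, 6, 9, 5, 7, 2).

ℓ(w)=25; the 6 essential cells (i,j,r):

[(2, 7, 0), (2, 9, 1), (4, 3, 1), (7, 5, 3), (7, 7, 4), (9, 2, 1)]
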